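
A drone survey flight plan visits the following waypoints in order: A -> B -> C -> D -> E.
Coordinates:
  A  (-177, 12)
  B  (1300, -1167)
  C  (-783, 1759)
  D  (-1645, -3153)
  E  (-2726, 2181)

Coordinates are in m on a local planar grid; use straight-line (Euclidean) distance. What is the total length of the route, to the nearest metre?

15911 m

Leg distances:
A→B: 1889.9 m  (cumulative 1889.9 m)
B→C: 3591.7 m  (cumulative 5481.6 m)
C→D: 4987.1 m  (cumulative 10468.6 m)
D→E: 5442.4 m  (cumulative 15911.1 m)
Total route length ≈ 15911 m.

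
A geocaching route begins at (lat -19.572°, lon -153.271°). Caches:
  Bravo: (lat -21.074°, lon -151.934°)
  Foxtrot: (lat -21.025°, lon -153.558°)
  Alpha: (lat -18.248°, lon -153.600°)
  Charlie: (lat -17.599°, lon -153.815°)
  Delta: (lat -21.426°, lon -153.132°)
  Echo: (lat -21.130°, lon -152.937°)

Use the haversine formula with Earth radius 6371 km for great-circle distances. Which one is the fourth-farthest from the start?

Distance to each, sorted:
Charlie: 226.8 km
Bravo: 217.6 km
Delta: 206.7 km
Echo: 176.7 km
Foxtrot: 164.3 km
Alpha: 151.2 km
The fourth-farthest is Echo at 176.7 km.

Echo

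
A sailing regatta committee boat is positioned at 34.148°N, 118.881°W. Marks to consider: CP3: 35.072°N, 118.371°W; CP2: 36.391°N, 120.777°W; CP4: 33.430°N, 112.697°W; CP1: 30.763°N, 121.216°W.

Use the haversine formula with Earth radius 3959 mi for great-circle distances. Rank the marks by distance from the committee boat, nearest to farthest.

Distances from the committee boat:
CP3 35.072°N, 118.371°W: 70.1 mi
CP2 36.391°N, 120.777°W: 188.3 mi
CP1 30.763°N, 121.216°W: 270.6 mi
CP4 33.430°N, 112.697°W: 358.5 mi

CP3, CP2, CP1, CP4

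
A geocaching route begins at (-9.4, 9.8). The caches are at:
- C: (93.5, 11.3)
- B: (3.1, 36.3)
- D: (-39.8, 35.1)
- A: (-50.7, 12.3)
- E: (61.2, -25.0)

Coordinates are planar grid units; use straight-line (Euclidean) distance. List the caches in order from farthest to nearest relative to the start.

C, E, A, D, B

Distances from the start:
C (93.5, 11.3): 102.9
E (61.2, -25.0): 78.7
A (-50.7, 12.3): 41.4
D (-39.8, 35.1): 39.6
B (3.1, 36.3): 29.3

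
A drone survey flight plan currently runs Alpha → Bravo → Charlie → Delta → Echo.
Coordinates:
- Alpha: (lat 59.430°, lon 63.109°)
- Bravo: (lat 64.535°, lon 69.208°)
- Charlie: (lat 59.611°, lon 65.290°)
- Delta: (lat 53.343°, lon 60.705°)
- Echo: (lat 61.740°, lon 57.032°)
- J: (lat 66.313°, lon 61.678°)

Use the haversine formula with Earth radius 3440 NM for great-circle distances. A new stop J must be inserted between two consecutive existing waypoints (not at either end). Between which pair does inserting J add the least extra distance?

Added distance for inserting J between each consecutive pair:
Alpha–Bravo: 280.0 NM
Bravo–Charlie: 314.8 NM
Charlie–Delta: 787.7 NM
Delta–Echo: 561.9 NM
Smallest added distance is 280.0 NM, inserting between Alpha and Bravo.

between Alpha and Bravo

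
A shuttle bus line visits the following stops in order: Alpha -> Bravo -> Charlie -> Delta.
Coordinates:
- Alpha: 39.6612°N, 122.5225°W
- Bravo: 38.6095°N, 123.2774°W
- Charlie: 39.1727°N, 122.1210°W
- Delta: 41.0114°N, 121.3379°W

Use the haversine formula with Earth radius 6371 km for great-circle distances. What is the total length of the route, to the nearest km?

467 km

Leg distances:
Alpha→Bravo: 133.8 km  (cumulative 133.8 km)
Bravo→Charlie: 118.1 km  (cumulative 251.9 km)
Charlie→Delta: 215.0 km  (cumulative 466.9 km)
Total route length ≈ 467 km.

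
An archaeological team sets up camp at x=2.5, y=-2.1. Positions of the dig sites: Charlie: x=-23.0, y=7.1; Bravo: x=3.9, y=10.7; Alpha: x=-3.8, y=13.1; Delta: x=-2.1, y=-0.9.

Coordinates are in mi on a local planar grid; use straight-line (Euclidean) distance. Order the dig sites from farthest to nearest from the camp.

Charlie, Alpha, Bravo, Delta

Distances from the camp:
Charlie x=-23.0, y=7.1: 27.1 mi
Alpha x=-3.8, y=13.1: 16.5 mi
Bravo x=3.9, y=10.7: 12.9 mi
Delta x=-2.1, y=-0.9: 4.8 mi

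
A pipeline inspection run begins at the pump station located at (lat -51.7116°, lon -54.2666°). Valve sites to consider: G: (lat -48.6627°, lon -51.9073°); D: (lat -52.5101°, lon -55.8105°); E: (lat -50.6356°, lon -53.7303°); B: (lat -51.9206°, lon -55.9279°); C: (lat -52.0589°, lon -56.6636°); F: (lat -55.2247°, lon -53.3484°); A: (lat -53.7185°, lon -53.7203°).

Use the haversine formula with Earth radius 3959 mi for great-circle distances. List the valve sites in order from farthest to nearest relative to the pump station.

F, G, A, C, D, E, B

Distance from the pump station at (lat -51.7116°, lon -54.2666°) to each:
F (lat -55.2247°, lon -53.3484°): 245.7 mi
G (lat -48.6627°, lon -51.9073°): 235.1 mi
A (lat -53.7185°, lon -53.7203°): 140.5 mi
C (lat -52.0589°, lon -56.6636°): 105.0 mi
D (lat -52.5101°, lon -55.8105°): 85.7 mi
E (lat -50.6356°, lon -53.7303°): 77.9 mi
B (lat -51.9206°, lon -55.9279°): 72.4 mi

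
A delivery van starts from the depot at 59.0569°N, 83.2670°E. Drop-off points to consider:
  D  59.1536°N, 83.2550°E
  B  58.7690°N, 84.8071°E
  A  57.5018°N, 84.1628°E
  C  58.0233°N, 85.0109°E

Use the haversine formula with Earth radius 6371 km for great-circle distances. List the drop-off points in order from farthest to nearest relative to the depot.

Computing each great-circle distance from 59.0569°N, 83.2670°E:
A 57.5018°N, 84.1628°E: 180.7 km
C 58.0233°N, 85.0109°E: 153.1 km
B 58.7690°N, 84.8071°E: 94.0 km
D 59.1536°N, 83.2550°E: 10.8 km

A, C, B, D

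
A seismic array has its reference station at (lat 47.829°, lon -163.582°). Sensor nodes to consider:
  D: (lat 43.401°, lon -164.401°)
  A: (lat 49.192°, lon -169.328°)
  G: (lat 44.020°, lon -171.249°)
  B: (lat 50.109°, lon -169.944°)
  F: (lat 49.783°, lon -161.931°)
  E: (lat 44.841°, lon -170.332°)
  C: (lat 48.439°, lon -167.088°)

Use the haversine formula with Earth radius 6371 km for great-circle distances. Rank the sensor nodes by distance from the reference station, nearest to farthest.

F, C, A, D, B, E, G

Distances from the reference station:
F (lat 49.783°, lon -161.931°): 248.6 km
C (lat 48.439°, lon -167.088°): 268.9 km
A (lat 49.192°, lon -169.328°): 449.5 km
D (lat 43.401°, lon -164.401°): 496.5 km
B (lat 50.109°, lon -169.944°): 528.8 km
E (lat 44.841°, lon -170.332°): 615.2 km
G (lat 44.020°, lon -171.249°): 728.2 km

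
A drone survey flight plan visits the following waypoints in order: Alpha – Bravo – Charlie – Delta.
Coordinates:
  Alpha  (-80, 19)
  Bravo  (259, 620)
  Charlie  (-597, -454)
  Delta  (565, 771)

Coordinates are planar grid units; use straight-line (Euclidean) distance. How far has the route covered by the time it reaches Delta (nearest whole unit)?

Leg distances:
Alpha→Bravo: 690.0  (cumulative 690.0)
Bravo→Charlie: 1373.4  (cumulative 2063.4)
Charlie→Delta: 1688.5  (cumulative 3751.9)
Cumulative distance at Delta ≈ 3752.

3752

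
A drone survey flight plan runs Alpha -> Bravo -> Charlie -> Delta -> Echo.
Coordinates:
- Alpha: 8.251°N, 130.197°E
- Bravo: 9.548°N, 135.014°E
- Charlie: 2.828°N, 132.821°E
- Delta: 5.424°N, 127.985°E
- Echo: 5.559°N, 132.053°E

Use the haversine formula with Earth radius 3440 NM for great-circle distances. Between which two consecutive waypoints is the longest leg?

Leg distances:
Alpha→Bravo: 296.1 NM
Bravo→Charlie: 424.1 NM
Charlie→Delta: 328.9 NM
Delta→Echo: 243.3 NM
The longest leg is Bravo–Charlie at 424.1 NM.

Bravo–Charlie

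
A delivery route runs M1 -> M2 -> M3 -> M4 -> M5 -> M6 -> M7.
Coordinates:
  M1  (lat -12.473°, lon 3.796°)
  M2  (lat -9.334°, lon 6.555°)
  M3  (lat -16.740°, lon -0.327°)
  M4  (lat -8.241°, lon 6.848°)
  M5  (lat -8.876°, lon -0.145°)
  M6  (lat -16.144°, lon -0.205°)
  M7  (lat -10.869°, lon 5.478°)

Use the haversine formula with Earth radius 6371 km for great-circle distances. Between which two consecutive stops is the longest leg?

Leg distances:
M1→M2: 461.0 km
M2→M3: 1110.4 km
M3→M4: 1224.2 km
M4→M5: 772.1 km
M5→M6: 808.2 km
M6→M7: 849.3 km
The longest leg is M3–M4 at 1224.2 km.

M3–M4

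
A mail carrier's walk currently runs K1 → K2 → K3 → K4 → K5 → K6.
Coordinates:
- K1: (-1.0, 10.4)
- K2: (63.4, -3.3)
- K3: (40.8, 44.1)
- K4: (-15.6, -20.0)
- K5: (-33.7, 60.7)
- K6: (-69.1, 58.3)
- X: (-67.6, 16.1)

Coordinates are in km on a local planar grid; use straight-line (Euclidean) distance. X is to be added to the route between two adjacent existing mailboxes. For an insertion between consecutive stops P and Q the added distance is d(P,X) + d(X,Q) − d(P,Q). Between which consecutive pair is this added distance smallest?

between K4 and K5

Added distance for inserting X between each consecutive pair:
K1–K2: 133.4 km
K2–K3: 191.9 km
K3–K4: 89.9 km
K4–K5: 36.6 km
K5–K6: 62.8 km
Smallest added distance is 36.6 km, inserting between K4 and K5.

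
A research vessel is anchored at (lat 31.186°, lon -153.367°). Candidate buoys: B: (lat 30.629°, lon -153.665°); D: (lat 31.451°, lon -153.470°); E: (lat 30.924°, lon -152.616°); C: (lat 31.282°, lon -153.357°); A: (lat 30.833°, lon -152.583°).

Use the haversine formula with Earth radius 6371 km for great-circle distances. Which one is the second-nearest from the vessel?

D

Distances from the vessel ((lat 31.186°, lon -153.367°)):
C: 10.7 km
D: 31.0 km
B: 68.1 km
E: 77.2 km
A: 84.4 km
The second-nearest is D at 31.0 km.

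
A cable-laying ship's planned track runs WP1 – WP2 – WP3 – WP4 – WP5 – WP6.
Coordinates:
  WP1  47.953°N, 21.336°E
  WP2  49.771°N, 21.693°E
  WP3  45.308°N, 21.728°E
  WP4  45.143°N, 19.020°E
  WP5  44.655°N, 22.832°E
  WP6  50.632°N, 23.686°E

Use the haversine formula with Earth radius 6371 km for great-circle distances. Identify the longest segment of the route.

WP5–WP6

Leg distances:
WP1→WP2: 203.8 km
WP2→WP3: 496.3 km
WP3→WP4: 212.9 km
WP4→WP5: 305.1 km
WP5→WP6: 667.7 km
The longest leg is WP5–WP6 at 667.7 km.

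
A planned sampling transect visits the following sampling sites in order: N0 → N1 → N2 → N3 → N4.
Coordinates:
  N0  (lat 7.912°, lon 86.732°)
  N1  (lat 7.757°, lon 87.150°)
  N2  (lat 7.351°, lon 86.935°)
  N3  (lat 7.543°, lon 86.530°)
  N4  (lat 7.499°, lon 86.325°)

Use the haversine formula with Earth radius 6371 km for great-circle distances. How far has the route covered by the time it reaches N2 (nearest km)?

100 km

Leg distances:
N0→N1: 49.2 km  (cumulative 49.2 km)
N1→N2: 51.0 km  (cumulative 100.2 km)
Cumulative distance at N2 ≈ 100 km.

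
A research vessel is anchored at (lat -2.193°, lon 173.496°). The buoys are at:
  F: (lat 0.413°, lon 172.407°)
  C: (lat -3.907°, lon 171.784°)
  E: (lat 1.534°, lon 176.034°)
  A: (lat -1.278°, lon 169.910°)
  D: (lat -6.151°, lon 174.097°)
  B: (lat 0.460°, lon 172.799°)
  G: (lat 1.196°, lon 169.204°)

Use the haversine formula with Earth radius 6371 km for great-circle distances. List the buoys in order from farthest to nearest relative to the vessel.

Distance from the vessel at (lat -2.193°, lon 173.496°) to each:
G (lat 1.196°, lon 169.204°): 608.0 km
E (lat 1.534°, lon 176.034°): 501.4 km
D (lat -6.151°, lon 174.097°): 445.1 km
A (lat -1.278°, lon 169.910°): 411.3 km
F (lat 0.413°, lon 172.407°): 314.0 km
B (lat 0.460°, lon 172.799°): 305.0 km
C (lat -3.907°, lon 171.784°): 269.2 km

G, E, D, A, F, B, C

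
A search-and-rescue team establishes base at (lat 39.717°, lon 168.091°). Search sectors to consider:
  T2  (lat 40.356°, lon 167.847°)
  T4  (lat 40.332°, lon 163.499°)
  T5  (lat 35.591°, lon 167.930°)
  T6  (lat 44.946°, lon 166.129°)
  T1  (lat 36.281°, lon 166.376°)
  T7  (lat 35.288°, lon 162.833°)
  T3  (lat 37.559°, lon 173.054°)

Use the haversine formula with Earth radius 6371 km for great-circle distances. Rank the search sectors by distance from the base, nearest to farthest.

T2, T4, T1, T5, T3, T6, T7

Distance from the base at (lat 39.717°, lon 168.091°) to each:
T2 (lat 40.356°, lon 167.847°): 74.0 km
T4 (lat 40.332°, lon 163.499°): 396.9 km
T1 (lat 36.281°, lon 166.376°): 410.5 km
T5 (lat 35.591°, lon 167.930°): 459.0 km
T3 (lat 37.559°, lon 173.054°): 493.2 km
T6 (lat 44.946°, lon 166.129°): 603.3 km
T7 (lat 35.288°, lon 162.833°): 676.3 km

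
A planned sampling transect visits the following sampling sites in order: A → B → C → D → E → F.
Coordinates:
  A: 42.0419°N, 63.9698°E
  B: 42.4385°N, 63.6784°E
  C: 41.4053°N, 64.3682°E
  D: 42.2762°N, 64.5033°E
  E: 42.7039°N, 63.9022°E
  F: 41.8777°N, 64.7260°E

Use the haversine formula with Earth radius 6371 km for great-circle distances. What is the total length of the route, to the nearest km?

459 km

Leg distances:
A→B: 50.2 km  (cumulative 50.2 km)
B→C: 128.3 km  (cumulative 178.5 km)
C→D: 97.5 km  (cumulative 276.0 km)
D→E: 68.5 km  (cumulative 344.5 km)
E→F: 114.2 km  (cumulative 458.6 km)
Total route length ≈ 459 km.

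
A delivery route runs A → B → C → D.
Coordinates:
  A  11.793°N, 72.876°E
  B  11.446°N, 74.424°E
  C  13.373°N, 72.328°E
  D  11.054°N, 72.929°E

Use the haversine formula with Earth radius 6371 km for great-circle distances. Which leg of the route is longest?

Leg distances:
A→B: 173.0 km
B→C: 312.6 km
C→D: 266.0 km
The longest leg is B–C at 312.6 km.

B–C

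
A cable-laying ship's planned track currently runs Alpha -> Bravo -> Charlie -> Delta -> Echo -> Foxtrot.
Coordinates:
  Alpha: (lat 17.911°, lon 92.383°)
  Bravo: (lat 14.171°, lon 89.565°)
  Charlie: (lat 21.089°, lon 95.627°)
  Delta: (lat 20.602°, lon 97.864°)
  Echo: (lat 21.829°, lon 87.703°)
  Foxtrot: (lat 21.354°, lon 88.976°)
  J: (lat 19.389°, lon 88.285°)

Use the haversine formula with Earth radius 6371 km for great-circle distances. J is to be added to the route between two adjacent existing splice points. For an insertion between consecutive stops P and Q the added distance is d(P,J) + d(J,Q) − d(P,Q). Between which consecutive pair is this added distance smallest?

between Delta and Echo

Added distance for inserting J between each consecutive pair:
Alpha–Bravo: 544.5 km
Bravo–Charlie: 383.0 km
Charlie–Delta: 1560.0 km
Delta–Echo: 225.9 km
Echo–Foxtrot: 366.2 km
Smallest added distance is 225.9 km, inserting between Delta and Echo.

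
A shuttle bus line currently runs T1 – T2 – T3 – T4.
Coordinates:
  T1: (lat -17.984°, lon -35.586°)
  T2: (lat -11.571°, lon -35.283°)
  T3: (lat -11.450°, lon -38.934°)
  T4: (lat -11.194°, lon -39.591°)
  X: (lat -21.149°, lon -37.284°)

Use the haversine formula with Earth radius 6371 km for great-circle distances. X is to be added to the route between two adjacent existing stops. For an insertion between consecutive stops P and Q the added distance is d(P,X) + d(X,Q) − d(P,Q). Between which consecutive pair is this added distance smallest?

between T1 and T2

Added distance for inserting X between each consecutive pair:
T1–T2: 766.6 km
T2–T3: 1780.8 km
T3–T4: 2149.6 km
Smallest added distance is 766.6 km, inserting between T1 and T2.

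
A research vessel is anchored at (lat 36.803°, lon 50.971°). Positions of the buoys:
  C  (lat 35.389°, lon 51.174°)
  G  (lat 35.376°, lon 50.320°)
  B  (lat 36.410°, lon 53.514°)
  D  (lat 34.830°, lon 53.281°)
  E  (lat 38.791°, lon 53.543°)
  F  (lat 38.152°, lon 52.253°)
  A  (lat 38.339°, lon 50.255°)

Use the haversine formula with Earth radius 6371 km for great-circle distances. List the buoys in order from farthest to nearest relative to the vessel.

E, D, B, F, A, G, C

Computing each great-circle distance from (lat 36.803°, lon 50.971°):
E (lat 38.791°, lon 53.543°): 316.1 km
D (lat 34.830°, lon 53.281°): 302.5 km
B (lat 36.410°, lon 53.514°): 231.2 km
F (lat 38.152°, lon 52.253°): 187.9 km
A (lat 38.339°, lon 50.255°): 182.1 km
G (lat 35.376°, lon 50.320°): 169.1 km
C (lat 35.389°, lon 51.174°): 158.3 km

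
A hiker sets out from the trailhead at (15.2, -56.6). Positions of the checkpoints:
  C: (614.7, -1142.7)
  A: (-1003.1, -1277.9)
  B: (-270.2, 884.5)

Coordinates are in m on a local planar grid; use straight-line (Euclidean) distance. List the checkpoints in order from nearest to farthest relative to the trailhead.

Distances from the trailhead:
B (-270.2, 884.5): 983.4 m
C (614.7, -1142.7): 1240.6 m
A (-1003.1, -1277.9): 1590.1 m

B, C, A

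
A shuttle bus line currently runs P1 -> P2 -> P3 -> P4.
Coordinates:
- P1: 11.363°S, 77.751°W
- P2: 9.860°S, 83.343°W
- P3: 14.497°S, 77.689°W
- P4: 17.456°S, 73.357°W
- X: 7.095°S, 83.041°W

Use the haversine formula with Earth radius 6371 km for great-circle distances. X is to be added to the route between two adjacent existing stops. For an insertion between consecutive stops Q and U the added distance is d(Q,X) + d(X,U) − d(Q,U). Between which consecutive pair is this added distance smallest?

Added distance for inserting X between each consecutive pair:
P1–P2: 425.4 km
P2–P3: 516.5 km
P3–P4: 2000.4 km
Smallest added distance is 425.4 km, inserting between P1 and P2.

between P1 and P2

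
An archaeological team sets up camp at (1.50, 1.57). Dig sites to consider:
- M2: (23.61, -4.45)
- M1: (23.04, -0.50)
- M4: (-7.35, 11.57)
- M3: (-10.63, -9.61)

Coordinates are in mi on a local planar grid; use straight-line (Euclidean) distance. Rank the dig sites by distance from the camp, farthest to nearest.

Computing each straight-line distance from (1.50, 1.57):
M2 (23.61, -4.45): 22.9 mi
M1 (23.04, -0.50): 21.6 mi
M3 (-10.63, -9.61): 16.5 mi
M4 (-7.35, 11.57): 13.4 mi

M2, M1, M3, M4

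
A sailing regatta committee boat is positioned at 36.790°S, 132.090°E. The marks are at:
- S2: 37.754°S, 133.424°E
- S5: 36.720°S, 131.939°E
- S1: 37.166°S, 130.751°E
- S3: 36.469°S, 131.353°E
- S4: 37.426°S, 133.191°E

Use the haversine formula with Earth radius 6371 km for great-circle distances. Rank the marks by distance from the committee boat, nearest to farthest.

Distances from the committee boat:
S5 36.720°S, 131.939°E: 15.5 km
S3 36.469°S, 131.353°E: 74.8 km
S4 37.426°S, 133.191°E: 120.6 km
S1 37.166°S, 130.751°E: 126.1 km
S2 37.754°S, 133.424°E: 159.4 km

S5, S3, S4, S1, S2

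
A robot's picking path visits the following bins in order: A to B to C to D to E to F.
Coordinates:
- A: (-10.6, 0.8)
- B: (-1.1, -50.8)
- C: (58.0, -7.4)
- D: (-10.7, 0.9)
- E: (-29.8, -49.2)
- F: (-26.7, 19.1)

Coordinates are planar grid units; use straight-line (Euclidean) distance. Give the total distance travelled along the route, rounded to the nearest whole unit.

317

Leg distances:
A→B: 52.5  (cumulative 52.5)
B→C: 73.3  (cumulative 125.8)
C→D: 69.2  (cumulative 195.0)
D→E: 53.6  (cumulative 248.6)
E→F: 68.4  (cumulative 317.0)
Total route length ≈ 317.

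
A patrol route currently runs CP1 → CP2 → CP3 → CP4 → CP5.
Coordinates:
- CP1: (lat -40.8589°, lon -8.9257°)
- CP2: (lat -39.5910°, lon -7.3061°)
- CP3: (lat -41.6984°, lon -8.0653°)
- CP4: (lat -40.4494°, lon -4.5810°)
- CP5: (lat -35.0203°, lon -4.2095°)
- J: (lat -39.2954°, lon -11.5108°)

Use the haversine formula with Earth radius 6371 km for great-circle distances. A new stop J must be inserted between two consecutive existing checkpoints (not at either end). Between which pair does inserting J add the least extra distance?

Added distance for inserting J between each consecutive pair:
CP1–CP2: 445.9 km
CP2–CP3: 514.8 km
CP3–CP4: 676.8 km
CP4–CP5: 802.8 km
Smallest added distance is 445.9 km, inserting between CP1 and CP2.

between CP1 and CP2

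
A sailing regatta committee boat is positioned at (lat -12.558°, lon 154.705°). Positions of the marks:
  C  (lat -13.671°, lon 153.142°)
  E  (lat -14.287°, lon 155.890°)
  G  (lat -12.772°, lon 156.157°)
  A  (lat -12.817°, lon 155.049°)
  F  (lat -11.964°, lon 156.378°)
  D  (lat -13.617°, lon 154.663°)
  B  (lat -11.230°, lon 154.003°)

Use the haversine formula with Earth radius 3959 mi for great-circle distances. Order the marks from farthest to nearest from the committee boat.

E, C, F, B, G, D, A

Distances from the committee boat:
E (lat -14.287°, lon 155.890°): 143.6 mi
C (lat -13.671°, lon 153.142°): 130.3 mi
F (lat -11.964°, lon 156.378°): 120.2 mi
B (lat -11.230°, lon 154.003°): 103.3 mi
G (lat -12.772°, lon 156.157°): 99.0 mi
D (lat -13.617°, lon 154.663°): 73.2 mi
A (lat -12.817°, lon 155.049°): 29.3 mi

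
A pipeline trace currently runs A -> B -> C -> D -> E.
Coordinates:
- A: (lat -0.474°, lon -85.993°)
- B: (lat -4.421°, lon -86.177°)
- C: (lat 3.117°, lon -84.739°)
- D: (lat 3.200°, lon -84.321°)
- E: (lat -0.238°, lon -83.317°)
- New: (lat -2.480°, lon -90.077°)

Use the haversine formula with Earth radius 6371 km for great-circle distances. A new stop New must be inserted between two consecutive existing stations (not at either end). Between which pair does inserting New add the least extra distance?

between B and C

Added distance for inserting New between each consecutive pair:
A–B: 550.1 km
B–C: 490.3 km
C–D: 1711.5 km
D–E: 1292.5 km
Smallest added distance is 490.3 km, inserting between B and C.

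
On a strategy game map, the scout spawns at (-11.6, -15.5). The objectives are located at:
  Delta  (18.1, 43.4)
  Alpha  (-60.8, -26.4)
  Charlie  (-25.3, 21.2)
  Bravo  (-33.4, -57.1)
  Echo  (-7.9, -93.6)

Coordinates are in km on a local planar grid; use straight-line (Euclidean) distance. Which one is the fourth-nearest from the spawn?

Delta

Distances from the spawn ((-11.6, -15.5)):
Charlie: 39.2 km
Bravo: 47.0 km
Alpha: 50.4 km
Delta: 66.0 km
Echo: 78.2 km
The fourth-nearest is Delta at 66.0 km.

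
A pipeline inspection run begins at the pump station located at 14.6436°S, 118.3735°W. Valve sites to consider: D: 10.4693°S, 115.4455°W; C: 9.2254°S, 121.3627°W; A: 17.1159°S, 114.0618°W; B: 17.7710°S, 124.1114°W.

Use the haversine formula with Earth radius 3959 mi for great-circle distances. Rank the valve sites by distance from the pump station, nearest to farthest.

Distances from the pump station:
A 17.1159°S, 114.0618°W: 333.6 mi
D 10.4693°S, 115.4455°W: 349.5 mi
C 9.2254°S, 121.3627°W: 425.4 mi
B 17.7710°S, 124.1114°W: 437.7 mi

A, D, C, B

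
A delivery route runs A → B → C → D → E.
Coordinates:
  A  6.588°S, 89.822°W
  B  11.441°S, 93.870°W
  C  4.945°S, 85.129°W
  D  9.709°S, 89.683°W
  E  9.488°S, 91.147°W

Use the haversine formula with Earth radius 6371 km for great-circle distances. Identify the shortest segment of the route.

D–E

Leg distances:
A→B: 699.1 km
B→C: 1202.6 km
C→D: 729.9 km
D→E: 162.4 km
The shortest leg is D–E at 162.4 km.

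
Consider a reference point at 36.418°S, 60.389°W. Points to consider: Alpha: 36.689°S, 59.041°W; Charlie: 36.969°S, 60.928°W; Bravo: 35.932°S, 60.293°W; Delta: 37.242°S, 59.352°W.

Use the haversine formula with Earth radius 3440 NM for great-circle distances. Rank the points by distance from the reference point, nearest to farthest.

Distance from the reference point at 36.418°S, 60.389°W to each:
Bravo 35.932°S, 60.293°W: 29.5 NM
Charlie 36.969°S, 60.928°W: 42.0 NM
Alpha 36.689°S, 59.041°W: 67.0 NM
Delta 37.242°S, 59.352°W: 70.2 NM

Bravo, Charlie, Alpha, Delta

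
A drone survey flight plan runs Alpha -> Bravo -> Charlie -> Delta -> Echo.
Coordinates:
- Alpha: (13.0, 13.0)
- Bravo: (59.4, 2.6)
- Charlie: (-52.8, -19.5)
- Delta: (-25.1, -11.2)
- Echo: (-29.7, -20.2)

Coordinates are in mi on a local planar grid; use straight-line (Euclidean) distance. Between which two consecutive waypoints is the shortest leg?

Leg distances:
Alpha→Bravo: 47.6 mi
Bravo→Charlie: 114.4 mi
Charlie→Delta: 28.9 mi
Delta→Echo: 10.1 mi
The shortest leg is Delta–Echo at 10.1 mi.

Delta–Echo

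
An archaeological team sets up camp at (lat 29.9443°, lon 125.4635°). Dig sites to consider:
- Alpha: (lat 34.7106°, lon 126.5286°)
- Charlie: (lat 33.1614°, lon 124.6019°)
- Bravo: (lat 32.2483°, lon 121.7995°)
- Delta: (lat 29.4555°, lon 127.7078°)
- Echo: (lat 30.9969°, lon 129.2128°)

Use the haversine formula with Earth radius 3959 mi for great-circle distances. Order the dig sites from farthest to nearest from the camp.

Alpha, Bravo, Echo, Charlie, Delta

Computing each great-circle distance from (lat 29.9443°, lon 125.4635°):
Alpha (lat 34.7106°, lon 126.5286°): 335.2 mi
Bravo (lat 32.2483°, lon 121.7995°): 268.9 mi
Echo (lat 30.9969°, lon 129.2128°): 234.8 mi
Charlie (lat 33.1614°, lon 124.6019°): 228.0 mi
Delta (lat 29.4555°, lon 127.7078°): 138.9 mi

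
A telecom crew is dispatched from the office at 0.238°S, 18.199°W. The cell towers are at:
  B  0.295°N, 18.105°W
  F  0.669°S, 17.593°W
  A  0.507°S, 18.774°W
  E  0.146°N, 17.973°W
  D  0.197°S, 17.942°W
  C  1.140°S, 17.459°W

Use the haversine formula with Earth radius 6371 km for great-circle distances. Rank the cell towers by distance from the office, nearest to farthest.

Computing each great-circle distance from 0.238°S, 18.199°W:
D 0.197°S, 17.942°W: 28.9 km
E 0.146°N, 17.973°W: 49.5 km
B 0.295°N, 18.105°W: 60.2 km
A 0.507°S, 18.774°W: 70.6 km
F 0.669°S, 17.593°W: 82.7 km
C 1.140°S, 17.459°W: 129.7 km

D, E, B, A, F, C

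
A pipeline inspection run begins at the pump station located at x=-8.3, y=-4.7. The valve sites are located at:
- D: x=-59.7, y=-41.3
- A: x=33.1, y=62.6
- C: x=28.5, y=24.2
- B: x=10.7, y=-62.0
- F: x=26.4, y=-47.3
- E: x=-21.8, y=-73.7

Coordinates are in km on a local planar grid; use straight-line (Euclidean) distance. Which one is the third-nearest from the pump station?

B

Distance to each, sorted:
C: 46.8 km
F: 54.9 km
B: 60.4 km
D: 63.1 km
E: 70.3 km
A: 79.0 km
The third-nearest is B at 60.4 km.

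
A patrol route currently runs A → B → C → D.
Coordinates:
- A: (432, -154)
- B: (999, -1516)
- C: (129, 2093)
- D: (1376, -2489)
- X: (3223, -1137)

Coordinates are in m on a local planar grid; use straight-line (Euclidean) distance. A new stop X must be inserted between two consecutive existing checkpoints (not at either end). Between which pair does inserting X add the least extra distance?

Added distance for inserting X between each consecutive pair:
A–B: 3739.8 m
B–C: 3016.5 m
C–D: 2013.1 m
Smallest added distance is 2013.1 m, inserting between C and D.

between C and D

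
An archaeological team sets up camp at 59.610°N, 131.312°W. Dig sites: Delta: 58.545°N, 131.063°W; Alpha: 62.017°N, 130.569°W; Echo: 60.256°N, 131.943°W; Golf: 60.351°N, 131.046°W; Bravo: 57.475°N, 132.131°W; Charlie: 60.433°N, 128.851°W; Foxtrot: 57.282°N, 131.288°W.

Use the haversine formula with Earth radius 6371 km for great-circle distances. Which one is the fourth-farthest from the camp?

Distances from the camp (59.610°N, 131.312°W):
Alpha: 270.7 km
Foxtrot: 258.9 km
Bravo: 242.1 km
Charlie: 164.5 km
Delta: 119.3 km
Golf: 83.7 km
Echo: 80.0 km
The fourth-farthest is Charlie at 164.5 km.

Charlie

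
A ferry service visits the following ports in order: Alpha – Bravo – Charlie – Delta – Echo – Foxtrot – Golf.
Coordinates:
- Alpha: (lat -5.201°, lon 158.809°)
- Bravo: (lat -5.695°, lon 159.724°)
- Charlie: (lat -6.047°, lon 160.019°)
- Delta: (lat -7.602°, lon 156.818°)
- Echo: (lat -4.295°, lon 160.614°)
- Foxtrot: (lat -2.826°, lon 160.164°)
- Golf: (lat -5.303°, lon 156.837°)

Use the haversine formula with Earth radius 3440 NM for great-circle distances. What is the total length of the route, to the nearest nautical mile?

944 NM

Leg distances:
Alpha→Bravo: 62.2 NM  (cumulative 62.2 NM)
Bravo→Charlie: 27.5 NM  (cumulative 89.7 NM)
Charlie→Delta: 212.4 NM  (cumulative 302.2 NM)
Delta→Echo: 301.3 NM  (cumulative 603.5 NM)
Echo→Foxtrot: 92.2 NM  (cumulative 695.7 NM)
Foxtrot→Golf: 248.6 NM  (cumulative 944.3 NM)
Total route length ≈ 944 NM.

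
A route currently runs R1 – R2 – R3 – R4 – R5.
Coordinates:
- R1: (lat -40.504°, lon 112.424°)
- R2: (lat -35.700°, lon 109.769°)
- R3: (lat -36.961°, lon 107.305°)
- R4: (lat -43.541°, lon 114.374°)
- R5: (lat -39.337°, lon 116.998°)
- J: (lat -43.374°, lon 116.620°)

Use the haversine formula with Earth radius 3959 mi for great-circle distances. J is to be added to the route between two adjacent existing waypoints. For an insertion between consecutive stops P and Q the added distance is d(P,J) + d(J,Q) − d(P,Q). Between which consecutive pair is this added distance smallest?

between R4 and R5

Added distance for inserting J between each consecutive pair:
R1–R2: 574.2 mi
R2–R3: 1142.0 mi
R3–R4: 187.0 mi
R4–R5: 72.2 mi
Smallest added distance is 72.2 mi, inserting between R4 and R5.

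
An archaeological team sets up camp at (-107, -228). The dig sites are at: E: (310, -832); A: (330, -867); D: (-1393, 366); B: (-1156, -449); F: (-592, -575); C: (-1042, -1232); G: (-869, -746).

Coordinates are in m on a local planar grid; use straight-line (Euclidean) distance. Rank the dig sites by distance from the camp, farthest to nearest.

D, C, B, G, A, E, F

Distance from the camp at (-107, -228) to each:
D (-1393, 366): 1416.6 m
C (-1042, -1232): 1371.9 m
B (-1156, -449): 1072.0 m
G (-869, -746): 921.4 m
A (330, -867): 774.1 m
E (310, -832): 734.0 m
F (-592, -575): 596.4 m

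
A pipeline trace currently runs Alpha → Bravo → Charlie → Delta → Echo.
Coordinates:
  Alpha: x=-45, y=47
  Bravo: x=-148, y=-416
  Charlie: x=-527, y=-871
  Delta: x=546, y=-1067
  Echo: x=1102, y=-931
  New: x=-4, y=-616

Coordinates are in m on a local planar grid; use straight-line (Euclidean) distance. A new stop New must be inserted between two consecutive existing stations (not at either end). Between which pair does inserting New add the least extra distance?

between Charlie and Delta

Added distance for inserting New between each consecutive pair:
Alpha–Bravo: 436.4 m
Bravo–Charlie: 236.1 m
Charlie–Delta: 202.4 m
Delta–Echo: 1288.9 m
Smallest added distance is 202.4 m, inserting between Charlie and Delta.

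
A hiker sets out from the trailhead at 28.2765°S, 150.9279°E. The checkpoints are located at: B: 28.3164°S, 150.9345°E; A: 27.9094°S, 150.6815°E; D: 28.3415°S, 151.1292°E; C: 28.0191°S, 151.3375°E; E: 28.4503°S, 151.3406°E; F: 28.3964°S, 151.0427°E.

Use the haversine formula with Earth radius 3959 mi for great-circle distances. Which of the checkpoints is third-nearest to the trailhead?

Distance to each, sorted:
B: 2.8 mi
F: 10.8 mi
D: 13.0 mi
E: 27.8 mi
A: 29.5 mi
C: 30.6 mi
The third-nearest is D at 13.0 mi.

D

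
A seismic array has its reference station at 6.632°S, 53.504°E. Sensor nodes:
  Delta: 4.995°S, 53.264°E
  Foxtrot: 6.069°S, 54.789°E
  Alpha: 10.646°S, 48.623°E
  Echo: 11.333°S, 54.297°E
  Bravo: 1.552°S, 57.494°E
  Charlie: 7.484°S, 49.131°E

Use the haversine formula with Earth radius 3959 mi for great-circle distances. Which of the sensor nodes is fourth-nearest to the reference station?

Echo

Distance to each, sorted:
Foxtrot: 96.4 mi
Delta: 114.3 mi
Charlie: 305.6 mi
Echo: 329.3 mi
Alpha: 433.7 mi
Bravo: 445.9 mi
The fourth-nearest is Echo at 329.3 mi.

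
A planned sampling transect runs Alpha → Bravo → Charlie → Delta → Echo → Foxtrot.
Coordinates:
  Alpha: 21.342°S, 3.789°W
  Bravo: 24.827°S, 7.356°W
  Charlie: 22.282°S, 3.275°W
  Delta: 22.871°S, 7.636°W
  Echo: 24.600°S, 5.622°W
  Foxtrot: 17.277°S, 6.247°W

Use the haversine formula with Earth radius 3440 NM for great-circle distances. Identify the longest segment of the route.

Leg distances:
Alpha→Bravo: 287.4 NM
Bravo→Charlie: 271.6 NM
Charlie→Delta: 244.3 NM
Delta→Echo: 151.7 NM
Echo→Foxtrot: 441.1 NM
The longest leg is Echo–Foxtrot at 441.1 NM.

Echo–Foxtrot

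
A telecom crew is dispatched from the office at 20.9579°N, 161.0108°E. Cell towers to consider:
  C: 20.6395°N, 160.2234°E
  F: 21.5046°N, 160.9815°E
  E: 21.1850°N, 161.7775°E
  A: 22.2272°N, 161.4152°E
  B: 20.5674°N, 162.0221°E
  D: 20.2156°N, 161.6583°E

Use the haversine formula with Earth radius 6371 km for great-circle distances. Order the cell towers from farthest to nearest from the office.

Distance from the office at 20.9579°N, 161.0108°E to each:
A 22.2272°N, 161.4152°E: 147.2 km
B 20.5674°N, 162.0221°E: 113.8 km
D 20.2156°N, 161.6583°E: 106.6 km
C 20.6395°N, 160.2234°E: 89.2 km
E 21.1850°N, 161.7775°E: 83.5 km
F 21.5046°N, 160.9815°E: 60.9 km

A, B, D, C, E, F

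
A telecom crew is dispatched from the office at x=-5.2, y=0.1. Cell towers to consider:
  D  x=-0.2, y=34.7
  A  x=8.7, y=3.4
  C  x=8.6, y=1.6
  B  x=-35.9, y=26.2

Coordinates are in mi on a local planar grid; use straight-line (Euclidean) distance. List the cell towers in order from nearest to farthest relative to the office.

C, A, D, B

Computing each straight-line distance from x=-5.2, y=0.1:
C x=8.6, y=1.6: 13.9 mi
A x=8.7, y=3.4: 14.3 mi
D x=-0.2, y=34.7: 35.0 mi
B x=-35.9, y=26.2: 40.3 mi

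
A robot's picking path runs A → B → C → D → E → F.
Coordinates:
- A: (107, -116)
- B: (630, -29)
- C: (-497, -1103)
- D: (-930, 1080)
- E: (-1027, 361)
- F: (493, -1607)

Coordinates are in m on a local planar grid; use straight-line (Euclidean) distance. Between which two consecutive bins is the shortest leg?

Leg distances:
A→B: 530.2 m
B→C: 1556.8 m
C→D: 2225.5 m
D→E: 725.5 m
E→F: 2486.6 m
The shortest leg is A–B at 530.2 m.

A–B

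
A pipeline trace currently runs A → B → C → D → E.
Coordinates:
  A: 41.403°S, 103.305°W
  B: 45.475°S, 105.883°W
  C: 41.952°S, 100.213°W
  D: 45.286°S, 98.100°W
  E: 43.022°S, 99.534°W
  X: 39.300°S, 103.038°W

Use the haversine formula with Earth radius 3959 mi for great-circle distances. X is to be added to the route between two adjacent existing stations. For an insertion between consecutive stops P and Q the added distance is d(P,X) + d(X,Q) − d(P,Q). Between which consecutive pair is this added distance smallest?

Added distance for inserting X between each consecutive pair:
A–B: 287.0 mi
B–C: 313.0 mi
C–D: 466.5 mi
D–E: 627.7 mi
Smallest added distance is 287.0 mi, inserting between A and B.

between A and B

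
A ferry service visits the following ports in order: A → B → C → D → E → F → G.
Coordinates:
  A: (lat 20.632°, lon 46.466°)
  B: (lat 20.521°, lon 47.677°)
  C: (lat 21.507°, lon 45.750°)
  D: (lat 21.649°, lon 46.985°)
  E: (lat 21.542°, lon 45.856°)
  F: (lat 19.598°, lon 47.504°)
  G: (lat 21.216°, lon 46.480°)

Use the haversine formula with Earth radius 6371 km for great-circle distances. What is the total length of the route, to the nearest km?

Leg distances:
A→B: 126.7 km  (cumulative 126.7 km)
B→C: 228.1 km  (cumulative 354.8 km)
C→D: 128.7 km  (cumulative 483.4 km)
D→E: 117.3 km  (cumulative 600.8 km)
E→F: 276.0 km  (cumulative 876.7 km)
F→G: 209.2 km  (cumulative 1085.9 km)
Total route length ≈ 1086 km.

1086 km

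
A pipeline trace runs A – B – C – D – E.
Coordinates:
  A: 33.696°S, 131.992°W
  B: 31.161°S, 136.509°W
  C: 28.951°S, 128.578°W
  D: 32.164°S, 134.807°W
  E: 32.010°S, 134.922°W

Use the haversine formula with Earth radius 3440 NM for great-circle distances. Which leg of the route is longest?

Leg distances:
A→B: 274.8 NM
B→C: 432.8 NM
C→D: 375.3 NM
D→E: 10.9 NM
The longest leg is B–C at 432.8 NM.

B–C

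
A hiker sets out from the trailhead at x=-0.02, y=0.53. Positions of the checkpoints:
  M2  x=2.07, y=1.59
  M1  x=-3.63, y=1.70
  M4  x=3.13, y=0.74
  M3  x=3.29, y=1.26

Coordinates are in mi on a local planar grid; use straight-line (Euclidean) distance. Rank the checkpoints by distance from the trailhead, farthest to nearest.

M1, M3, M4, M2

Distances from the trailhead:
M1 x=-3.63, y=1.70: 3.8 mi
M3 x=3.29, y=1.26: 3.4 mi
M4 x=3.13, y=0.74: 3.2 mi
M2 x=2.07, y=1.59: 2.3 mi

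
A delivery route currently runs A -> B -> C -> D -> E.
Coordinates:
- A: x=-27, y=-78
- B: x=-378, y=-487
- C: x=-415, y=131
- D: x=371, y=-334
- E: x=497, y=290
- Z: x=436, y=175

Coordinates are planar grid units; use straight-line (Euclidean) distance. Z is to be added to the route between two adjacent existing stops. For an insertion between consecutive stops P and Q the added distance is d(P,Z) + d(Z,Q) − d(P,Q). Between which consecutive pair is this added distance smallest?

Added distance for inserting Z between each consecutive pair:
A–B: 1037.9
B–C: 1282.2
C–D: 452.0
D–E: 6.7
Smallest added distance is 6.7, inserting between D and E.

between D and E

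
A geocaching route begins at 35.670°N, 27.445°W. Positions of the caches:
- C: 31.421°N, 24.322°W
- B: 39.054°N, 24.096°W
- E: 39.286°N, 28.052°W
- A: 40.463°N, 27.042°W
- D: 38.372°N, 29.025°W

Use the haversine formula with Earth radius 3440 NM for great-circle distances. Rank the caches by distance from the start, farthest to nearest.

Distance from the start at 35.670°N, 27.445°W to each:
C 31.421°N, 24.322°W: 299.1 NM
A 40.463°N, 27.042°W: 288.4 NM
B 39.054°N, 24.096°W: 258.5 NM
E 39.286°N, 28.052°W: 219.0 NM
D 38.372°N, 29.025°W: 179.0 NM

C, A, B, E, D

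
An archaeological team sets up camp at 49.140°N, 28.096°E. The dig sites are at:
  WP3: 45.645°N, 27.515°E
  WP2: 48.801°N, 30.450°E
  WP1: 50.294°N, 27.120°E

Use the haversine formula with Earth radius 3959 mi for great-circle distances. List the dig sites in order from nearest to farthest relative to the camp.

WP1, WP2, WP3

Computing each great-circle distance from 49.140°N, 28.096°E:
WP1 50.294°N, 27.120°E: 90.9 mi
WP2 48.801°N, 30.450°E: 109.3 mi
WP3 45.645°N, 27.515°E: 243.0 mi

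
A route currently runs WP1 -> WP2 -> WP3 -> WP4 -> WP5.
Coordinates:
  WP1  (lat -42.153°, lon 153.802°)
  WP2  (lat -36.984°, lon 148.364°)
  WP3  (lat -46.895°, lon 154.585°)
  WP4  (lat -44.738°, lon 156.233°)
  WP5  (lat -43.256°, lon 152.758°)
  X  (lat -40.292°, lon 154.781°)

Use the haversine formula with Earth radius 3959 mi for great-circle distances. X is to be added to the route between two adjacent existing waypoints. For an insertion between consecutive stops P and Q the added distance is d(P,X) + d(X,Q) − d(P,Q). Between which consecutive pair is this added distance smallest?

Added distance for inserting X between each consecutive pair:
WP1–WP2: 93.4 mi
WP2–WP3: 116.0 mi
WP3–WP4: 603.5 mi
WP4–WP5: 345.0 mi
Smallest added distance is 93.4 mi, inserting between WP1 and WP2.

between WP1 and WP2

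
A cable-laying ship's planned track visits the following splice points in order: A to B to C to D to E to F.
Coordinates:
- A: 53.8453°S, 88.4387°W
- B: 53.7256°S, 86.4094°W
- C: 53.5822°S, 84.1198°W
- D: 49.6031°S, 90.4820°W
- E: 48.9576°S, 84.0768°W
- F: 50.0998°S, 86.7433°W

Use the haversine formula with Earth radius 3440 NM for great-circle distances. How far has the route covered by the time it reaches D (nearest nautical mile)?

491 NM

Leg distances:
A→B: 72.3 NM  (cumulative 72.3 NM)
B→C: 81.9 NM  (cumulative 154.3 NM)
C→D: 336.5 NM  (cumulative 490.7 NM)
Cumulative distance at D ≈ 491 NM.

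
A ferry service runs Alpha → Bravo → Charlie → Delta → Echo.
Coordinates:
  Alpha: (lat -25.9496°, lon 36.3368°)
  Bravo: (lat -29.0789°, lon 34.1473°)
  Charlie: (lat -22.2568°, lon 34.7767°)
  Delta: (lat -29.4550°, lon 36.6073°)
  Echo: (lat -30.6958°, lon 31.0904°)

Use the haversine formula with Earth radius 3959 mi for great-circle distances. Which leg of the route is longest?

Charlie–Delta

Leg distances:
Alpha→Bravo: 254.5 mi
Bravo→Charlie: 473.0 mi
Charlie→Delta: 510.2 mi
Delta→Echo: 340.8 mi
The longest leg is Charlie–Delta at 510.2 mi.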